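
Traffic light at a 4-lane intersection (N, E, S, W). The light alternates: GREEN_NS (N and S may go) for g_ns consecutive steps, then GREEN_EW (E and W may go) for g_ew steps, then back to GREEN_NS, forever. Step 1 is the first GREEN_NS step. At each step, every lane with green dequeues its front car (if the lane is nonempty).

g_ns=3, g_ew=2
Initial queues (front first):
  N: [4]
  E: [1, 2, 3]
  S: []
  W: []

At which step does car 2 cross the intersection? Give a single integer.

Step 1 [NS]: N:car4-GO,E:wait,S:empty,W:wait | queues: N=0 E=3 S=0 W=0
Step 2 [NS]: N:empty,E:wait,S:empty,W:wait | queues: N=0 E=3 S=0 W=0
Step 3 [NS]: N:empty,E:wait,S:empty,W:wait | queues: N=0 E=3 S=0 W=0
Step 4 [EW]: N:wait,E:car1-GO,S:wait,W:empty | queues: N=0 E=2 S=0 W=0
Step 5 [EW]: N:wait,E:car2-GO,S:wait,W:empty | queues: N=0 E=1 S=0 W=0
Step 6 [NS]: N:empty,E:wait,S:empty,W:wait | queues: N=0 E=1 S=0 W=0
Step 7 [NS]: N:empty,E:wait,S:empty,W:wait | queues: N=0 E=1 S=0 W=0
Step 8 [NS]: N:empty,E:wait,S:empty,W:wait | queues: N=0 E=1 S=0 W=0
Step 9 [EW]: N:wait,E:car3-GO,S:wait,W:empty | queues: N=0 E=0 S=0 W=0
Car 2 crosses at step 5

5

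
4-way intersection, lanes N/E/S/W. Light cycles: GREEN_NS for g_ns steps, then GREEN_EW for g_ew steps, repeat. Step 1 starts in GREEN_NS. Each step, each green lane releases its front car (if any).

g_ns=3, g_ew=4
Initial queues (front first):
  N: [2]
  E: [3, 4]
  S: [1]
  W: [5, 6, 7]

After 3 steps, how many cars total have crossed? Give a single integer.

Step 1 [NS]: N:car2-GO,E:wait,S:car1-GO,W:wait | queues: N=0 E=2 S=0 W=3
Step 2 [NS]: N:empty,E:wait,S:empty,W:wait | queues: N=0 E=2 S=0 W=3
Step 3 [NS]: N:empty,E:wait,S:empty,W:wait | queues: N=0 E=2 S=0 W=3
Cars crossed by step 3: 2

Answer: 2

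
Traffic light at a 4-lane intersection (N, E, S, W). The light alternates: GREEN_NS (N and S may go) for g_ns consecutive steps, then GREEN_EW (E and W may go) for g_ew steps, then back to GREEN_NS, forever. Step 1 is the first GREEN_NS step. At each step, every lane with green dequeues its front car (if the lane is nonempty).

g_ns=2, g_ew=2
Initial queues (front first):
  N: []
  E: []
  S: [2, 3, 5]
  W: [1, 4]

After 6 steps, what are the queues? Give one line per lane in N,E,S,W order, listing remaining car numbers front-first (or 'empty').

Step 1 [NS]: N:empty,E:wait,S:car2-GO,W:wait | queues: N=0 E=0 S=2 W=2
Step 2 [NS]: N:empty,E:wait,S:car3-GO,W:wait | queues: N=0 E=0 S=1 W=2
Step 3 [EW]: N:wait,E:empty,S:wait,W:car1-GO | queues: N=0 E=0 S=1 W=1
Step 4 [EW]: N:wait,E:empty,S:wait,W:car4-GO | queues: N=0 E=0 S=1 W=0
Step 5 [NS]: N:empty,E:wait,S:car5-GO,W:wait | queues: N=0 E=0 S=0 W=0

N: empty
E: empty
S: empty
W: empty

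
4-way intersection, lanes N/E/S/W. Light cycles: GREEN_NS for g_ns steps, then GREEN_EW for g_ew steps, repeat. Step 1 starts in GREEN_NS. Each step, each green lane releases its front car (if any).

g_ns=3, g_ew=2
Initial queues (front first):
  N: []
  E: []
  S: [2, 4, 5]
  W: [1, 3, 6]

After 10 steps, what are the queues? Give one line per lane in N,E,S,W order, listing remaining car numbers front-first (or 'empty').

Step 1 [NS]: N:empty,E:wait,S:car2-GO,W:wait | queues: N=0 E=0 S=2 W=3
Step 2 [NS]: N:empty,E:wait,S:car4-GO,W:wait | queues: N=0 E=0 S=1 W=3
Step 3 [NS]: N:empty,E:wait,S:car5-GO,W:wait | queues: N=0 E=0 S=0 W=3
Step 4 [EW]: N:wait,E:empty,S:wait,W:car1-GO | queues: N=0 E=0 S=0 W=2
Step 5 [EW]: N:wait,E:empty,S:wait,W:car3-GO | queues: N=0 E=0 S=0 W=1
Step 6 [NS]: N:empty,E:wait,S:empty,W:wait | queues: N=0 E=0 S=0 W=1
Step 7 [NS]: N:empty,E:wait,S:empty,W:wait | queues: N=0 E=0 S=0 W=1
Step 8 [NS]: N:empty,E:wait,S:empty,W:wait | queues: N=0 E=0 S=0 W=1
Step 9 [EW]: N:wait,E:empty,S:wait,W:car6-GO | queues: N=0 E=0 S=0 W=0

N: empty
E: empty
S: empty
W: empty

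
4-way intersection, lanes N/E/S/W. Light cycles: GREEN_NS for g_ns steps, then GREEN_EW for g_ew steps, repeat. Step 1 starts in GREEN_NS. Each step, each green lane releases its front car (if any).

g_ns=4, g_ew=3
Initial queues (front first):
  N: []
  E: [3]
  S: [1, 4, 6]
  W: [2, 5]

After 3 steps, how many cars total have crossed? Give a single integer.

Step 1 [NS]: N:empty,E:wait,S:car1-GO,W:wait | queues: N=0 E=1 S=2 W=2
Step 2 [NS]: N:empty,E:wait,S:car4-GO,W:wait | queues: N=0 E=1 S=1 W=2
Step 3 [NS]: N:empty,E:wait,S:car6-GO,W:wait | queues: N=0 E=1 S=0 W=2
Cars crossed by step 3: 3

Answer: 3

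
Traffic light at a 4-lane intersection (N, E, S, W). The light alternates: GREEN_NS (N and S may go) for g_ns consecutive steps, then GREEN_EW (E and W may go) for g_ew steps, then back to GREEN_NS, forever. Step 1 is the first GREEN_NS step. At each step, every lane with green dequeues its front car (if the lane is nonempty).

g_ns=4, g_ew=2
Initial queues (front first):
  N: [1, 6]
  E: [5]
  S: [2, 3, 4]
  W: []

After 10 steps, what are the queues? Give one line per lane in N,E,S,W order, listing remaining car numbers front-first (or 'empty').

Step 1 [NS]: N:car1-GO,E:wait,S:car2-GO,W:wait | queues: N=1 E=1 S=2 W=0
Step 2 [NS]: N:car6-GO,E:wait,S:car3-GO,W:wait | queues: N=0 E=1 S=1 W=0
Step 3 [NS]: N:empty,E:wait,S:car4-GO,W:wait | queues: N=0 E=1 S=0 W=0
Step 4 [NS]: N:empty,E:wait,S:empty,W:wait | queues: N=0 E=1 S=0 W=0
Step 5 [EW]: N:wait,E:car5-GO,S:wait,W:empty | queues: N=0 E=0 S=0 W=0

N: empty
E: empty
S: empty
W: empty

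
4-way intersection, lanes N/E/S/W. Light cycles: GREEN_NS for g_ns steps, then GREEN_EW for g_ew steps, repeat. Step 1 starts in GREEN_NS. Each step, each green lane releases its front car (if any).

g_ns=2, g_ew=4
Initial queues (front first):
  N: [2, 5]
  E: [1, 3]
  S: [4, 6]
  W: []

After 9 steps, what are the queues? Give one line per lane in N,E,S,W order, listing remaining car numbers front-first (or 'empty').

Step 1 [NS]: N:car2-GO,E:wait,S:car4-GO,W:wait | queues: N=1 E=2 S=1 W=0
Step 2 [NS]: N:car5-GO,E:wait,S:car6-GO,W:wait | queues: N=0 E=2 S=0 W=0
Step 3 [EW]: N:wait,E:car1-GO,S:wait,W:empty | queues: N=0 E=1 S=0 W=0
Step 4 [EW]: N:wait,E:car3-GO,S:wait,W:empty | queues: N=0 E=0 S=0 W=0

N: empty
E: empty
S: empty
W: empty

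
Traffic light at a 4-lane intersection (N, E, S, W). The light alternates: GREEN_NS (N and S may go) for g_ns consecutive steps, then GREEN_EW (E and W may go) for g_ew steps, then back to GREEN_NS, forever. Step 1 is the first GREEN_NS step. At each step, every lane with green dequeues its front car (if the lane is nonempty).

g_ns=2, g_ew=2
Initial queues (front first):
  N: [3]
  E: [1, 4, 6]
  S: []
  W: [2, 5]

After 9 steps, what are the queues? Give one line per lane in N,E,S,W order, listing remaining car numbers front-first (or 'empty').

Step 1 [NS]: N:car3-GO,E:wait,S:empty,W:wait | queues: N=0 E=3 S=0 W=2
Step 2 [NS]: N:empty,E:wait,S:empty,W:wait | queues: N=0 E=3 S=0 W=2
Step 3 [EW]: N:wait,E:car1-GO,S:wait,W:car2-GO | queues: N=0 E=2 S=0 W=1
Step 4 [EW]: N:wait,E:car4-GO,S:wait,W:car5-GO | queues: N=0 E=1 S=0 W=0
Step 5 [NS]: N:empty,E:wait,S:empty,W:wait | queues: N=0 E=1 S=0 W=0
Step 6 [NS]: N:empty,E:wait,S:empty,W:wait | queues: N=0 E=1 S=0 W=0
Step 7 [EW]: N:wait,E:car6-GO,S:wait,W:empty | queues: N=0 E=0 S=0 W=0

N: empty
E: empty
S: empty
W: empty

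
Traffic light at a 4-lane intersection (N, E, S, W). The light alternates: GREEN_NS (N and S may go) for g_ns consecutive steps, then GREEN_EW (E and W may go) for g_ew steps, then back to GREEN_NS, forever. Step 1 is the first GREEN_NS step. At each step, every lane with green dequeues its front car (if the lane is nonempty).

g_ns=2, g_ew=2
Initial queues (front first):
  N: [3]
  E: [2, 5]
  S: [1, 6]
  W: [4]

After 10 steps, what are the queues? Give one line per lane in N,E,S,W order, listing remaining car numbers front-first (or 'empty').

Step 1 [NS]: N:car3-GO,E:wait,S:car1-GO,W:wait | queues: N=0 E=2 S=1 W=1
Step 2 [NS]: N:empty,E:wait,S:car6-GO,W:wait | queues: N=0 E=2 S=0 W=1
Step 3 [EW]: N:wait,E:car2-GO,S:wait,W:car4-GO | queues: N=0 E=1 S=0 W=0
Step 4 [EW]: N:wait,E:car5-GO,S:wait,W:empty | queues: N=0 E=0 S=0 W=0

N: empty
E: empty
S: empty
W: empty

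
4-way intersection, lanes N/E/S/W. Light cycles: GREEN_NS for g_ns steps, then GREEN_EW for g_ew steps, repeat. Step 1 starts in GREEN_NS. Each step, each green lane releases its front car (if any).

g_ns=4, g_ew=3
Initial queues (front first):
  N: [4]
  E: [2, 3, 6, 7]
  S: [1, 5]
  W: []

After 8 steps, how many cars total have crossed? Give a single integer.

Answer: 6

Derivation:
Step 1 [NS]: N:car4-GO,E:wait,S:car1-GO,W:wait | queues: N=0 E=4 S=1 W=0
Step 2 [NS]: N:empty,E:wait,S:car5-GO,W:wait | queues: N=0 E=4 S=0 W=0
Step 3 [NS]: N:empty,E:wait,S:empty,W:wait | queues: N=0 E=4 S=0 W=0
Step 4 [NS]: N:empty,E:wait,S:empty,W:wait | queues: N=0 E=4 S=0 W=0
Step 5 [EW]: N:wait,E:car2-GO,S:wait,W:empty | queues: N=0 E=3 S=0 W=0
Step 6 [EW]: N:wait,E:car3-GO,S:wait,W:empty | queues: N=0 E=2 S=0 W=0
Step 7 [EW]: N:wait,E:car6-GO,S:wait,W:empty | queues: N=0 E=1 S=0 W=0
Step 8 [NS]: N:empty,E:wait,S:empty,W:wait | queues: N=0 E=1 S=0 W=0
Cars crossed by step 8: 6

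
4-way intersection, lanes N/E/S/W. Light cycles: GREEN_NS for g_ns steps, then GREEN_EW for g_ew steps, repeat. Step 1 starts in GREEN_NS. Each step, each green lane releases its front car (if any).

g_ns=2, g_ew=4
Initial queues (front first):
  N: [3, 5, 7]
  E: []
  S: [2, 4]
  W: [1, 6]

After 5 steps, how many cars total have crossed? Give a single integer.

Step 1 [NS]: N:car3-GO,E:wait,S:car2-GO,W:wait | queues: N=2 E=0 S=1 W=2
Step 2 [NS]: N:car5-GO,E:wait,S:car4-GO,W:wait | queues: N=1 E=0 S=0 W=2
Step 3 [EW]: N:wait,E:empty,S:wait,W:car1-GO | queues: N=1 E=0 S=0 W=1
Step 4 [EW]: N:wait,E:empty,S:wait,W:car6-GO | queues: N=1 E=0 S=0 W=0
Step 5 [EW]: N:wait,E:empty,S:wait,W:empty | queues: N=1 E=0 S=0 W=0
Cars crossed by step 5: 6

Answer: 6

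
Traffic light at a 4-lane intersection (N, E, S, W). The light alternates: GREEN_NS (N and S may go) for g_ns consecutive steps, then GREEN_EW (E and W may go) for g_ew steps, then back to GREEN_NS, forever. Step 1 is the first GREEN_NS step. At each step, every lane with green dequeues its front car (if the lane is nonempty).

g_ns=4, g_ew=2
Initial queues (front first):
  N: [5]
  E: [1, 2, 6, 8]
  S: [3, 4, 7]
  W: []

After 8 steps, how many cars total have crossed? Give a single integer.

Answer: 6

Derivation:
Step 1 [NS]: N:car5-GO,E:wait,S:car3-GO,W:wait | queues: N=0 E=4 S=2 W=0
Step 2 [NS]: N:empty,E:wait,S:car4-GO,W:wait | queues: N=0 E=4 S=1 W=0
Step 3 [NS]: N:empty,E:wait,S:car7-GO,W:wait | queues: N=0 E=4 S=0 W=0
Step 4 [NS]: N:empty,E:wait,S:empty,W:wait | queues: N=0 E=4 S=0 W=0
Step 5 [EW]: N:wait,E:car1-GO,S:wait,W:empty | queues: N=0 E=3 S=0 W=0
Step 6 [EW]: N:wait,E:car2-GO,S:wait,W:empty | queues: N=0 E=2 S=0 W=0
Step 7 [NS]: N:empty,E:wait,S:empty,W:wait | queues: N=0 E=2 S=0 W=0
Step 8 [NS]: N:empty,E:wait,S:empty,W:wait | queues: N=0 E=2 S=0 W=0
Cars crossed by step 8: 6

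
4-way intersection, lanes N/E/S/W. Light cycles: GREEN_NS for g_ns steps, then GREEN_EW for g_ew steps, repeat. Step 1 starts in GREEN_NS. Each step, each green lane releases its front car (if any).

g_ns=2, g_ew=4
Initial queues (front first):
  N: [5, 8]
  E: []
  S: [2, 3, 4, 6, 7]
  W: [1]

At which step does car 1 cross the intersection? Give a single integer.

Step 1 [NS]: N:car5-GO,E:wait,S:car2-GO,W:wait | queues: N=1 E=0 S=4 W=1
Step 2 [NS]: N:car8-GO,E:wait,S:car3-GO,W:wait | queues: N=0 E=0 S=3 W=1
Step 3 [EW]: N:wait,E:empty,S:wait,W:car1-GO | queues: N=0 E=0 S=3 W=0
Step 4 [EW]: N:wait,E:empty,S:wait,W:empty | queues: N=0 E=0 S=3 W=0
Step 5 [EW]: N:wait,E:empty,S:wait,W:empty | queues: N=0 E=0 S=3 W=0
Step 6 [EW]: N:wait,E:empty,S:wait,W:empty | queues: N=0 E=0 S=3 W=0
Step 7 [NS]: N:empty,E:wait,S:car4-GO,W:wait | queues: N=0 E=0 S=2 W=0
Step 8 [NS]: N:empty,E:wait,S:car6-GO,W:wait | queues: N=0 E=0 S=1 W=0
Step 9 [EW]: N:wait,E:empty,S:wait,W:empty | queues: N=0 E=0 S=1 W=0
Step 10 [EW]: N:wait,E:empty,S:wait,W:empty | queues: N=0 E=0 S=1 W=0
Step 11 [EW]: N:wait,E:empty,S:wait,W:empty | queues: N=0 E=0 S=1 W=0
Step 12 [EW]: N:wait,E:empty,S:wait,W:empty | queues: N=0 E=0 S=1 W=0
Step 13 [NS]: N:empty,E:wait,S:car7-GO,W:wait | queues: N=0 E=0 S=0 W=0
Car 1 crosses at step 3

3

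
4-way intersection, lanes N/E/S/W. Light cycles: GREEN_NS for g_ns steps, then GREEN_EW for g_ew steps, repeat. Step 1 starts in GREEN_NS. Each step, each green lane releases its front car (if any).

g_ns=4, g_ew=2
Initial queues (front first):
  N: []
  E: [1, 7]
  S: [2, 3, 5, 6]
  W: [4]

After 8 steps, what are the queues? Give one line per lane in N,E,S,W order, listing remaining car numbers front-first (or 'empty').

Step 1 [NS]: N:empty,E:wait,S:car2-GO,W:wait | queues: N=0 E=2 S=3 W=1
Step 2 [NS]: N:empty,E:wait,S:car3-GO,W:wait | queues: N=0 E=2 S=2 W=1
Step 3 [NS]: N:empty,E:wait,S:car5-GO,W:wait | queues: N=0 E=2 S=1 W=1
Step 4 [NS]: N:empty,E:wait,S:car6-GO,W:wait | queues: N=0 E=2 S=0 W=1
Step 5 [EW]: N:wait,E:car1-GO,S:wait,W:car4-GO | queues: N=0 E=1 S=0 W=0
Step 6 [EW]: N:wait,E:car7-GO,S:wait,W:empty | queues: N=0 E=0 S=0 W=0

N: empty
E: empty
S: empty
W: empty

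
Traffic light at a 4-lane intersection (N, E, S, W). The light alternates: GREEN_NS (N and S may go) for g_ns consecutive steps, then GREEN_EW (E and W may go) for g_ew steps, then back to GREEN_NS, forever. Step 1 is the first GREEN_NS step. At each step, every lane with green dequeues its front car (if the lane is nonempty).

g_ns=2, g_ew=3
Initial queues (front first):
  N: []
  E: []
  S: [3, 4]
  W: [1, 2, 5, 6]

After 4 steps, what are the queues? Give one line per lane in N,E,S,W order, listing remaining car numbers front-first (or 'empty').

Step 1 [NS]: N:empty,E:wait,S:car3-GO,W:wait | queues: N=0 E=0 S=1 W=4
Step 2 [NS]: N:empty,E:wait,S:car4-GO,W:wait | queues: N=0 E=0 S=0 W=4
Step 3 [EW]: N:wait,E:empty,S:wait,W:car1-GO | queues: N=0 E=0 S=0 W=3
Step 4 [EW]: N:wait,E:empty,S:wait,W:car2-GO | queues: N=0 E=0 S=0 W=2

N: empty
E: empty
S: empty
W: 5 6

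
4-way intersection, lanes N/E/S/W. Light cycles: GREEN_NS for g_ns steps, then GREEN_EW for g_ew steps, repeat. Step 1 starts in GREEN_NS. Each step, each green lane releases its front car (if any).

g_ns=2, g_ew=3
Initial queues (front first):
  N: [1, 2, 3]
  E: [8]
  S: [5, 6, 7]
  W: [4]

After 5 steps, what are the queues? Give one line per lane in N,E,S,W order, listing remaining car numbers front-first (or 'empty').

Step 1 [NS]: N:car1-GO,E:wait,S:car5-GO,W:wait | queues: N=2 E=1 S=2 W=1
Step 2 [NS]: N:car2-GO,E:wait,S:car6-GO,W:wait | queues: N=1 E=1 S=1 W=1
Step 3 [EW]: N:wait,E:car8-GO,S:wait,W:car4-GO | queues: N=1 E=0 S=1 W=0
Step 4 [EW]: N:wait,E:empty,S:wait,W:empty | queues: N=1 E=0 S=1 W=0
Step 5 [EW]: N:wait,E:empty,S:wait,W:empty | queues: N=1 E=0 S=1 W=0

N: 3
E: empty
S: 7
W: empty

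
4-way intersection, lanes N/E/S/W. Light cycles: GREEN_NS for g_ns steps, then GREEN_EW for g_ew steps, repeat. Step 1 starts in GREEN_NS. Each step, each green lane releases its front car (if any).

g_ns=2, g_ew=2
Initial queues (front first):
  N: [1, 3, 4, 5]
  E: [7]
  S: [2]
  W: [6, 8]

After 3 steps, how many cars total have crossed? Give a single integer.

Step 1 [NS]: N:car1-GO,E:wait,S:car2-GO,W:wait | queues: N=3 E=1 S=0 W=2
Step 2 [NS]: N:car3-GO,E:wait,S:empty,W:wait | queues: N=2 E=1 S=0 W=2
Step 3 [EW]: N:wait,E:car7-GO,S:wait,W:car6-GO | queues: N=2 E=0 S=0 W=1
Cars crossed by step 3: 5

Answer: 5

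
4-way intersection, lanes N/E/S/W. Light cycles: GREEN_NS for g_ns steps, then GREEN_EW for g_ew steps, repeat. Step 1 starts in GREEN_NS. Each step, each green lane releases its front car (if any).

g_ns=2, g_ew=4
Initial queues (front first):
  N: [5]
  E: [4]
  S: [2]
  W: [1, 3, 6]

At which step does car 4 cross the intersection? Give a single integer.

Step 1 [NS]: N:car5-GO,E:wait,S:car2-GO,W:wait | queues: N=0 E=1 S=0 W=3
Step 2 [NS]: N:empty,E:wait,S:empty,W:wait | queues: N=0 E=1 S=0 W=3
Step 3 [EW]: N:wait,E:car4-GO,S:wait,W:car1-GO | queues: N=0 E=0 S=0 W=2
Step 4 [EW]: N:wait,E:empty,S:wait,W:car3-GO | queues: N=0 E=0 S=0 W=1
Step 5 [EW]: N:wait,E:empty,S:wait,W:car6-GO | queues: N=0 E=0 S=0 W=0
Car 4 crosses at step 3

3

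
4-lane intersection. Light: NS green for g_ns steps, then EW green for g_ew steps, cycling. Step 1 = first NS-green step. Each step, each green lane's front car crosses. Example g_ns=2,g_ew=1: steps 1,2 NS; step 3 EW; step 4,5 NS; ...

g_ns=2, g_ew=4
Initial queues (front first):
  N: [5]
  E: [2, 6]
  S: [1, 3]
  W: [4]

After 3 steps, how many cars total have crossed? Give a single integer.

Step 1 [NS]: N:car5-GO,E:wait,S:car1-GO,W:wait | queues: N=0 E=2 S=1 W=1
Step 2 [NS]: N:empty,E:wait,S:car3-GO,W:wait | queues: N=0 E=2 S=0 W=1
Step 3 [EW]: N:wait,E:car2-GO,S:wait,W:car4-GO | queues: N=0 E=1 S=0 W=0
Cars crossed by step 3: 5

Answer: 5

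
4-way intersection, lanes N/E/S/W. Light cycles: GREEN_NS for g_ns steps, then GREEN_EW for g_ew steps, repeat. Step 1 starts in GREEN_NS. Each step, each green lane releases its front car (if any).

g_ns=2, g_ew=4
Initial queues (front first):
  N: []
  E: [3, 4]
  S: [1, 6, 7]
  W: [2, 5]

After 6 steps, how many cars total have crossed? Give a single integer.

Answer: 6

Derivation:
Step 1 [NS]: N:empty,E:wait,S:car1-GO,W:wait | queues: N=0 E=2 S=2 W=2
Step 2 [NS]: N:empty,E:wait,S:car6-GO,W:wait | queues: N=0 E=2 S=1 W=2
Step 3 [EW]: N:wait,E:car3-GO,S:wait,W:car2-GO | queues: N=0 E=1 S=1 W=1
Step 4 [EW]: N:wait,E:car4-GO,S:wait,W:car5-GO | queues: N=0 E=0 S=1 W=0
Step 5 [EW]: N:wait,E:empty,S:wait,W:empty | queues: N=0 E=0 S=1 W=0
Step 6 [EW]: N:wait,E:empty,S:wait,W:empty | queues: N=0 E=0 S=1 W=0
Cars crossed by step 6: 6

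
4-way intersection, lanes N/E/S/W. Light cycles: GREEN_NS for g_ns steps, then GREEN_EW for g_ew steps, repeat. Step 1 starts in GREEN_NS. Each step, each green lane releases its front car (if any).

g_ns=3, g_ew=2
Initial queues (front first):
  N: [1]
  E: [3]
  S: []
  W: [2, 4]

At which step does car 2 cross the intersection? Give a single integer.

Step 1 [NS]: N:car1-GO,E:wait,S:empty,W:wait | queues: N=0 E=1 S=0 W=2
Step 2 [NS]: N:empty,E:wait,S:empty,W:wait | queues: N=0 E=1 S=0 W=2
Step 3 [NS]: N:empty,E:wait,S:empty,W:wait | queues: N=0 E=1 S=0 W=2
Step 4 [EW]: N:wait,E:car3-GO,S:wait,W:car2-GO | queues: N=0 E=0 S=0 W=1
Step 5 [EW]: N:wait,E:empty,S:wait,W:car4-GO | queues: N=0 E=0 S=0 W=0
Car 2 crosses at step 4

4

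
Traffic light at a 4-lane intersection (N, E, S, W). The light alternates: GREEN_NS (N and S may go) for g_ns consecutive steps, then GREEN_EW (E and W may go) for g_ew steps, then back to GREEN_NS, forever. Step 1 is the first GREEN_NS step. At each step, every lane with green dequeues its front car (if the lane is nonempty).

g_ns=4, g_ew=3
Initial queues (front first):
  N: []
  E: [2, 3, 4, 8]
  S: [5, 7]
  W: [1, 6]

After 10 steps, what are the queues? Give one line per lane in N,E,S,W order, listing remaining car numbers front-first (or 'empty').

Step 1 [NS]: N:empty,E:wait,S:car5-GO,W:wait | queues: N=0 E=4 S=1 W=2
Step 2 [NS]: N:empty,E:wait,S:car7-GO,W:wait | queues: N=0 E=4 S=0 W=2
Step 3 [NS]: N:empty,E:wait,S:empty,W:wait | queues: N=0 E=4 S=0 W=2
Step 4 [NS]: N:empty,E:wait,S:empty,W:wait | queues: N=0 E=4 S=0 W=2
Step 5 [EW]: N:wait,E:car2-GO,S:wait,W:car1-GO | queues: N=0 E=3 S=0 W=1
Step 6 [EW]: N:wait,E:car3-GO,S:wait,W:car6-GO | queues: N=0 E=2 S=0 W=0
Step 7 [EW]: N:wait,E:car4-GO,S:wait,W:empty | queues: N=0 E=1 S=0 W=0
Step 8 [NS]: N:empty,E:wait,S:empty,W:wait | queues: N=0 E=1 S=0 W=0
Step 9 [NS]: N:empty,E:wait,S:empty,W:wait | queues: N=0 E=1 S=0 W=0
Step 10 [NS]: N:empty,E:wait,S:empty,W:wait | queues: N=0 E=1 S=0 W=0

N: empty
E: 8
S: empty
W: empty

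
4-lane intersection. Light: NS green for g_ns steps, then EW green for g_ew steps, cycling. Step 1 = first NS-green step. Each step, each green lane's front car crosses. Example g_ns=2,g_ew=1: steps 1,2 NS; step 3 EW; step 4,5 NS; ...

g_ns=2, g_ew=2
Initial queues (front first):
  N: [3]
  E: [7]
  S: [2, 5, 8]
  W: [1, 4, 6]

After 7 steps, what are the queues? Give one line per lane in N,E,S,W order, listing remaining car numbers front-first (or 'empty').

Step 1 [NS]: N:car3-GO,E:wait,S:car2-GO,W:wait | queues: N=0 E=1 S=2 W=3
Step 2 [NS]: N:empty,E:wait,S:car5-GO,W:wait | queues: N=0 E=1 S=1 W=3
Step 3 [EW]: N:wait,E:car7-GO,S:wait,W:car1-GO | queues: N=0 E=0 S=1 W=2
Step 4 [EW]: N:wait,E:empty,S:wait,W:car4-GO | queues: N=0 E=0 S=1 W=1
Step 5 [NS]: N:empty,E:wait,S:car8-GO,W:wait | queues: N=0 E=0 S=0 W=1
Step 6 [NS]: N:empty,E:wait,S:empty,W:wait | queues: N=0 E=0 S=0 W=1
Step 7 [EW]: N:wait,E:empty,S:wait,W:car6-GO | queues: N=0 E=0 S=0 W=0

N: empty
E: empty
S: empty
W: empty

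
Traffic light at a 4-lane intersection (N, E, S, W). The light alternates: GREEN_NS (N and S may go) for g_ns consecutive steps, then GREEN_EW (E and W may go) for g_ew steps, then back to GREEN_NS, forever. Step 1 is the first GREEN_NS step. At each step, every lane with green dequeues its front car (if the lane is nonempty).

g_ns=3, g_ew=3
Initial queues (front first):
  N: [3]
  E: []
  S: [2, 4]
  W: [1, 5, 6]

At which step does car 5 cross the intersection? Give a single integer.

Step 1 [NS]: N:car3-GO,E:wait,S:car2-GO,W:wait | queues: N=0 E=0 S=1 W=3
Step 2 [NS]: N:empty,E:wait,S:car4-GO,W:wait | queues: N=0 E=0 S=0 W=3
Step 3 [NS]: N:empty,E:wait,S:empty,W:wait | queues: N=0 E=0 S=0 W=3
Step 4 [EW]: N:wait,E:empty,S:wait,W:car1-GO | queues: N=0 E=0 S=0 W=2
Step 5 [EW]: N:wait,E:empty,S:wait,W:car5-GO | queues: N=0 E=0 S=0 W=1
Step 6 [EW]: N:wait,E:empty,S:wait,W:car6-GO | queues: N=0 E=0 S=0 W=0
Car 5 crosses at step 5

5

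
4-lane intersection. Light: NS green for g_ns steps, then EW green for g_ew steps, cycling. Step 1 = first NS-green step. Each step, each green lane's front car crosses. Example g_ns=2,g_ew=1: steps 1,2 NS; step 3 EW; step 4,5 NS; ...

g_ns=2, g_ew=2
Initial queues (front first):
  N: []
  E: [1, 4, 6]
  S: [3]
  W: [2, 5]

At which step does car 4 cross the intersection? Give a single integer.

Step 1 [NS]: N:empty,E:wait,S:car3-GO,W:wait | queues: N=0 E=3 S=0 W=2
Step 2 [NS]: N:empty,E:wait,S:empty,W:wait | queues: N=0 E=3 S=0 W=2
Step 3 [EW]: N:wait,E:car1-GO,S:wait,W:car2-GO | queues: N=0 E=2 S=0 W=1
Step 4 [EW]: N:wait,E:car4-GO,S:wait,W:car5-GO | queues: N=0 E=1 S=0 W=0
Step 5 [NS]: N:empty,E:wait,S:empty,W:wait | queues: N=0 E=1 S=0 W=0
Step 6 [NS]: N:empty,E:wait,S:empty,W:wait | queues: N=0 E=1 S=0 W=0
Step 7 [EW]: N:wait,E:car6-GO,S:wait,W:empty | queues: N=0 E=0 S=0 W=0
Car 4 crosses at step 4

4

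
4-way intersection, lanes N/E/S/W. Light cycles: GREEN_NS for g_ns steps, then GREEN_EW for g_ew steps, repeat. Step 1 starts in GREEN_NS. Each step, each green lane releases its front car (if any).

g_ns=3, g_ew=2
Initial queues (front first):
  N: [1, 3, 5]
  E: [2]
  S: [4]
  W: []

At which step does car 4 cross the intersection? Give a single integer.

Step 1 [NS]: N:car1-GO,E:wait,S:car4-GO,W:wait | queues: N=2 E=1 S=0 W=0
Step 2 [NS]: N:car3-GO,E:wait,S:empty,W:wait | queues: N=1 E=1 S=0 W=0
Step 3 [NS]: N:car5-GO,E:wait,S:empty,W:wait | queues: N=0 E=1 S=0 W=0
Step 4 [EW]: N:wait,E:car2-GO,S:wait,W:empty | queues: N=0 E=0 S=0 W=0
Car 4 crosses at step 1

1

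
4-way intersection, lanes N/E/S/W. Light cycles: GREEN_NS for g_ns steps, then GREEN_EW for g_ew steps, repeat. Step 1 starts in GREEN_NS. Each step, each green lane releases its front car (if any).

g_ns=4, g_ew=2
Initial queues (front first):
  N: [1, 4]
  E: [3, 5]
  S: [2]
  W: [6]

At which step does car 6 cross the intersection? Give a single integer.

Step 1 [NS]: N:car1-GO,E:wait,S:car2-GO,W:wait | queues: N=1 E=2 S=0 W=1
Step 2 [NS]: N:car4-GO,E:wait,S:empty,W:wait | queues: N=0 E=2 S=0 W=1
Step 3 [NS]: N:empty,E:wait,S:empty,W:wait | queues: N=0 E=2 S=0 W=1
Step 4 [NS]: N:empty,E:wait,S:empty,W:wait | queues: N=0 E=2 S=0 W=1
Step 5 [EW]: N:wait,E:car3-GO,S:wait,W:car6-GO | queues: N=0 E=1 S=0 W=0
Step 6 [EW]: N:wait,E:car5-GO,S:wait,W:empty | queues: N=0 E=0 S=0 W=0
Car 6 crosses at step 5

5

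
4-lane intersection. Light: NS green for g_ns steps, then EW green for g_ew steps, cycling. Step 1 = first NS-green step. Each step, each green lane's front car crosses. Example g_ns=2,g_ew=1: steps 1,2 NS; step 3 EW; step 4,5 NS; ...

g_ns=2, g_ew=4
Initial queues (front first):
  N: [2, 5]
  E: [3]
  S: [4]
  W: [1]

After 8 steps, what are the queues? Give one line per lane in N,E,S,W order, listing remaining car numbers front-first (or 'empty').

Step 1 [NS]: N:car2-GO,E:wait,S:car4-GO,W:wait | queues: N=1 E=1 S=0 W=1
Step 2 [NS]: N:car5-GO,E:wait,S:empty,W:wait | queues: N=0 E=1 S=0 W=1
Step 3 [EW]: N:wait,E:car3-GO,S:wait,W:car1-GO | queues: N=0 E=0 S=0 W=0

N: empty
E: empty
S: empty
W: empty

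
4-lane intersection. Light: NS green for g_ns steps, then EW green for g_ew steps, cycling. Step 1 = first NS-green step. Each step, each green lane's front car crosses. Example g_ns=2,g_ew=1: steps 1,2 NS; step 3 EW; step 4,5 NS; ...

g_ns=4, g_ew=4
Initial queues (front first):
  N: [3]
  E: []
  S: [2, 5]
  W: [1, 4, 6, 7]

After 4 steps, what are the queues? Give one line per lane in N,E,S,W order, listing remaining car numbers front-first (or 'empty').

Step 1 [NS]: N:car3-GO,E:wait,S:car2-GO,W:wait | queues: N=0 E=0 S=1 W=4
Step 2 [NS]: N:empty,E:wait,S:car5-GO,W:wait | queues: N=0 E=0 S=0 W=4
Step 3 [NS]: N:empty,E:wait,S:empty,W:wait | queues: N=0 E=0 S=0 W=4
Step 4 [NS]: N:empty,E:wait,S:empty,W:wait | queues: N=0 E=0 S=0 W=4

N: empty
E: empty
S: empty
W: 1 4 6 7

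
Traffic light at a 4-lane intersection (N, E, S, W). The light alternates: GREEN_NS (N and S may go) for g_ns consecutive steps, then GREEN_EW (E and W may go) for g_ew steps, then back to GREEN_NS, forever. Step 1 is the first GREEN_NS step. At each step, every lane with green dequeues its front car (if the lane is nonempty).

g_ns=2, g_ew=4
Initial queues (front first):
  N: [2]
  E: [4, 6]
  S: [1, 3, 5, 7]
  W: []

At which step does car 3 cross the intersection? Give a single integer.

Step 1 [NS]: N:car2-GO,E:wait,S:car1-GO,W:wait | queues: N=0 E=2 S=3 W=0
Step 2 [NS]: N:empty,E:wait,S:car3-GO,W:wait | queues: N=0 E=2 S=2 W=0
Step 3 [EW]: N:wait,E:car4-GO,S:wait,W:empty | queues: N=0 E=1 S=2 W=0
Step 4 [EW]: N:wait,E:car6-GO,S:wait,W:empty | queues: N=0 E=0 S=2 W=0
Step 5 [EW]: N:wait,E:empty,S:wait,W:empty | queues: N=0 E=0 S=2 W=0
Step 6 [EW]: N:wait,E:empty,S:wait,W:empty | queues: N=0 E=0 S=2 W=0
Step 7 [NS]: N:empty,E:wait,S:car5-GO,W:wait | queues: N=0 E=0 S=1 W=0
Step 8 [NS]: N:empty,E:wait,S:car7-GO,W:wait | queues: N=0 E=0 S=0 W=0
Car 3 crosses at step 2

2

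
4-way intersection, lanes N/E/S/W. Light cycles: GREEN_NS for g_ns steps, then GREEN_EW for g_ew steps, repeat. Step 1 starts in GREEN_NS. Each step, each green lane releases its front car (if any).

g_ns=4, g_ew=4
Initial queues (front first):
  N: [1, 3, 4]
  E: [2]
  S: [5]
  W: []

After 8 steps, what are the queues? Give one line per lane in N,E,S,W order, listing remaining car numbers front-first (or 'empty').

Step 1 [NS]: N:car1-GO,E:wait,S:car5-GO,W:wait | queues: N=2 E=1 S=0 W=0
Step 2 [NS]: N:car3-GO,E:wait,S:empty,W:wait | queues: N=1 E=1 S=0 W=0
Step 3 [NS]: N:car4-GO,E:wait,S:empty,W:wait | queues: N=0 E=1 S=0 W=0
Step 4 [NS]: N:empty,E:wait,S:empty,W:wait | queues: N=0 E=1 S=0 W=0
Step 5 [EW]: N:wait,E:car2-GO,S:wait,W:empty | queues: N=0 E=0 S=0 W=0

N: empty
E: empty
S: empty
W: empty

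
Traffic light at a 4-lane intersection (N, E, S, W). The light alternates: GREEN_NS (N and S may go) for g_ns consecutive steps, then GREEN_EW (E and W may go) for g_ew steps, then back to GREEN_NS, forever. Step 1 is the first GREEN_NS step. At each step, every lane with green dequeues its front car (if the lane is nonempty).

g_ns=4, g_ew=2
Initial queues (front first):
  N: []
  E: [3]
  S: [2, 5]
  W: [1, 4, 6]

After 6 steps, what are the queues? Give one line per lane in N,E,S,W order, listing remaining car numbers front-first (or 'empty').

Step 1 [NS]: N:empty,E:wait,S:car2-GO,W:wait | queues: N=0 E=1 S=1 W=3
Step 2 [NS]: N:empty,E:wait,S:car5-GO,W:wait | queues: N=0 E=1 S=0 W=3
Step 3 [NS]: N:empty,E:wait,S:empty,W:wait | queues: N=0 E=1 S=0 W=3
Step 4 [NS]: N:empty,E:wait,S:empty,W:wait | queues: N=0 E=1 S=0 W=3
Step 5 [EW]: N:wait,E:car3-GO,S:wait,W:car1-GO | queues: N=0 E=0 S=0 W=2
Step 6 [EW]: N:wait,E:empty,S:wait,W:car4-GO | queues: N=0 E=0 S=0 W=1

N: empty
E: empty
S: empty
W: 6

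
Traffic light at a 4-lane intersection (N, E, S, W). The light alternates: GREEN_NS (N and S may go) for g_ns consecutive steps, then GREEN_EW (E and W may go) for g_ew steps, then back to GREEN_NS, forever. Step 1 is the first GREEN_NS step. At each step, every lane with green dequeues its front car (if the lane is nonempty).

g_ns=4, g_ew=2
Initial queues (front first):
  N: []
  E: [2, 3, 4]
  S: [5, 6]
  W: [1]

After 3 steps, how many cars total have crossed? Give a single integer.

Step 1 [NS]: N:empty,E:wait,S:car5-GO,W:wait | queues: N=0 E=3 S=1 W=1
Step 2 [NS]: N:empty,E:wait,S:car6-GO,W:wait | queues: N=0 E=3 S=0 W=1
Step 3 [NS]: N:empty,E:wait,S:empty,W:wait | queues: N=0 E=3 S=0 W=1
Cars crossed by step 3: 2

Answer: 2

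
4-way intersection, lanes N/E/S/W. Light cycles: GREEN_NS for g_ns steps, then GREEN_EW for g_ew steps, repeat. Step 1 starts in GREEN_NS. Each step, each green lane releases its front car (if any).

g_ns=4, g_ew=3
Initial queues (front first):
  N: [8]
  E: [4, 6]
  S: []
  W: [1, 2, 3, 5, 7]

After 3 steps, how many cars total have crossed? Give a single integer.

Step 1 [NS]: N:car8-GO,E:wait,S:empty,W:wait | queues: N=0 E=2 S=0 W=5
Step 2 [NS]: N:empty,E:wait,S:empty,W:wait | queues: N=0 E=2 S=0 W=5
Step 3 [NS]: N:empty,E:wait,S:empty,W:wait | queues: N=0 E=2 S=0 W=5
Cars crossed by step 3: 1

Answer: 1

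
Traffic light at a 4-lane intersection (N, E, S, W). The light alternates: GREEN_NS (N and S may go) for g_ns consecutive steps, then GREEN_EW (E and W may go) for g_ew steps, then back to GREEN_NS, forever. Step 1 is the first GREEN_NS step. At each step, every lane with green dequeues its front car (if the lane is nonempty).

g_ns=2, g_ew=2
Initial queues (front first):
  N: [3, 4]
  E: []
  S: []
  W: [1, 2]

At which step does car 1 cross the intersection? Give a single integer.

Step 1 [NS]: N:car3-GO,E:wait,S:empty,W:wait | queues: N=1 E=0 S=0 W=2
Step 2 [NS]: N:car4-GO,E:wait,S:empty,W:wait | queues: N=0 E=0 S=0 W=2
Step 3 [EW]: N:wait,E:empty,S:wait,W:car1-GO | queues: N=0 E=0 S=0 W=1
Step 4 [EW]: N:wait,E:empty,S:wait,W:car2-GO | queues: N=0 E=0 S=0 W=0
Car 1 crosses at step 3

3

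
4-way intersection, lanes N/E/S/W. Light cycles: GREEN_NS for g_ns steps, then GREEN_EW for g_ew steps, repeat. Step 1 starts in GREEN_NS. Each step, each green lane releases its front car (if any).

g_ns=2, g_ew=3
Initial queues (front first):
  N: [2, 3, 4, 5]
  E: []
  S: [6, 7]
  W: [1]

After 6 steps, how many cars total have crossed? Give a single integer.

Step 1 [NS]: N:car2-GO,E:wait,S:car6-GO,W:wait | queues: N=3 E=0 S=1 W=1
Step 2 [NS]: N:car3-GO,E:wait,S:car7-GO,W:wait | queues: N=2 E=0 S=0 W=1
Step 3 [EW]: N:wait,E:empty,S:wait,W:car1-GO | queues: N=2 E=0 S=0 W=0
Step 4 [EW]: N:wait,E:empty,S:wait,W:empty | queues: N=2 E=0 S=0 W=0
Step 5 [EW]: N:wait,E:empty,S:wait,W:empty | queues: N=2 E=0 S=0 W=0
Step 6 [NS]: N:car4-GO,E:wait,S:empty,W:wait | queues: N=1 E=0 S=0 W=0
Cars crossed by step 6: 6

Answer: 6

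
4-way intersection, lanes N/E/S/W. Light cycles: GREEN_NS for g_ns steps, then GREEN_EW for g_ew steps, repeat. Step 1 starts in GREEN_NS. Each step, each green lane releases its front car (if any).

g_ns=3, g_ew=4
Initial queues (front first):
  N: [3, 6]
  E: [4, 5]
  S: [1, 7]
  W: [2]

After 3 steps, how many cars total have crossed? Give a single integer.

Step 1 [NS]: N:car3-GO,E:wait,S:car1-GO,W:wait | queues: N=1 E=2 S=1 W=1
Step 2 [NS]: N:car6-GO,E:wait,S:car7-GO,W:wait | queues: N=0 E=2 S=0 W=1
Step 3 [NS]: N:empty,E:wait,S:empty,W:wait | queues: N=0 E=2 S=0 W=1
Cars crossed by step 3: 4

Answer: 4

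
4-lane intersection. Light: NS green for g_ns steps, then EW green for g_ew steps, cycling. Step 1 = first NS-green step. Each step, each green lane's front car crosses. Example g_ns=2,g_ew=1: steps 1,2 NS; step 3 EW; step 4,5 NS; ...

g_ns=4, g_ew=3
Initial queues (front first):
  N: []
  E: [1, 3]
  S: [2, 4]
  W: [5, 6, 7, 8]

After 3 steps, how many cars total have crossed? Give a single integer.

Answer: 2

Derivation:
Step 1 [NS]: N:empty,E:wait,S:car2-GO,W:wait | queues: N=0 E=2 S=1 W=4
Step 2 [NS]: N:empty,E:wait,S:car4-GO,W:wait | queues: N=0 E=2 S=0 W=4
Step 3 [NS]: N:empty,E:wait,S:empty,W:wait | queues: N=0 E=2 S=0 W=4
Cars crossed by step 3: 2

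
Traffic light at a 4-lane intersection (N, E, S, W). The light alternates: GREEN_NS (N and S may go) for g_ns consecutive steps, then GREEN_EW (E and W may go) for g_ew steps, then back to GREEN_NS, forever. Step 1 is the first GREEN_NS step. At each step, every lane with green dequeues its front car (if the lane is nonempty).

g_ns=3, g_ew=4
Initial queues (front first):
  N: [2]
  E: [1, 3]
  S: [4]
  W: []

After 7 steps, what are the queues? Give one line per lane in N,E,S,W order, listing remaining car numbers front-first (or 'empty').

Step 1 [NS]: N:car2-GO,E:wait,S:car4-GO,W:wait | queues: N=0 E=2 S=0 W=0
Step 2 [NS]: N:empty,E:wait,S:empty,W:wait | queues: N=0 E=2 S=0 W=0
Step 3 [NS]: N:empty,E:wait,S:empty,W:wait | queues: N=0 E=2 S=0 W=0
Step 4 [EW]: N:wait,E:car1-GO,S:wait,W:empty | queues: N=0 E=1 S=0 W=0
Step 5 [EW]: N:wait,E:car3-GO,S:wait,W:empty | queues: N=0 E=0 S=0 W=0

N: empty
E: empty
S: empty
W: empty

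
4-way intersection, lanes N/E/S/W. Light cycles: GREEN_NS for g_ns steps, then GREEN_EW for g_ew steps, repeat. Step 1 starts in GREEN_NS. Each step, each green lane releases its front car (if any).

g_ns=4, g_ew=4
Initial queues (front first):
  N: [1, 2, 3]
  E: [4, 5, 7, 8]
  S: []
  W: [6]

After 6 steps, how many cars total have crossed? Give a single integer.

Answer: 6

Derivation:
Step 1 [NS]: N:car1-GO,E:wait,S:empty,W:wait | queues: N=2 E=4 S=0 W=1
Step 2 [NS]: N:car2-GO,E:wait,S:empty,W:wait | queues: N=1 E=4 S=0 W=1
Step 3 [NS]: N:car3-GO,E:wait,S:empty,W:wait | queues: N=0 E=4 S=0 W=1
Step 4 [NS]: N:empty,E:wait,S:empty,W:wait | queues: N=0 E=4 S=0 W=1
Step 5 [EW]: N:wait,E:car4-GO,S:wait,W:car6-GO | queues: N=0 E=3 S=0 W=0
Step 6 [EW]: N:wait,E:car5-GO,S:wait,W:empty | queues: N=0 E=2 S=0 W=0
Cars crossed by step 6: 6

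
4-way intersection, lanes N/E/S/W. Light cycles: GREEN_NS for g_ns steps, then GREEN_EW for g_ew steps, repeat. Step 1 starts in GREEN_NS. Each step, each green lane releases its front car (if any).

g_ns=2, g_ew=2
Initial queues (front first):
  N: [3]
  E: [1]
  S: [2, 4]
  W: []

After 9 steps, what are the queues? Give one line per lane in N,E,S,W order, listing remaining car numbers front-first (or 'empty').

Step 1 [NS]: N:car3-GO,E:wait,S:car2-GO,W:wait | queues: N=0 E=1 S=1 W=0
Step 2 [NS]: N:empty,E:wait,S:car4-GO,W:wait | queues: N=0 E=1 S=0 W=0
Step 3 [EW]: N:wait,E:car1-GO,S:wait,W:empty | queues: N=0 E=0 S=0 W=0

N: empty
E: empty
S: empty
W: empty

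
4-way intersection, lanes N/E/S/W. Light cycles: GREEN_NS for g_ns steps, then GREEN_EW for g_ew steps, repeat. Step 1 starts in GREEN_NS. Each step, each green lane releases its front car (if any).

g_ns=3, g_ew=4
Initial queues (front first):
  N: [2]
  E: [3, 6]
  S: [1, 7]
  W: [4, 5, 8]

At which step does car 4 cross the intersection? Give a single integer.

Step 1 [NS]: N:car2-GO,E:wait,S:car1-GO,W:wait | queues: N=0 E=2 S=1 W=3
Step 2 [NS]: N:empty,E:wait,S:car7-GO,W:wait | queues: N=0 E=2 S=0 W=3
Step 3 [NS]: N:empty,E:wait,S:empty,W:wait | queues: N=0 E=2 S=0 W=3
Step 4 [EW]: N:wait,E:car3-GO,S:wait,W:car4-GO | queues: N=0 E=1 S=0 W=2
Step 5 [EW]: N:wait,E:car6-GO,S:wait,W:car5-GO | queues: N=0 E=0 S=0 W=1
Step 6 [EW]: N:wait,E:empty,S:wait,W:car8-GO | queues: N=0 E=0 S=0 W=0
Car 4 crosses at step 4

4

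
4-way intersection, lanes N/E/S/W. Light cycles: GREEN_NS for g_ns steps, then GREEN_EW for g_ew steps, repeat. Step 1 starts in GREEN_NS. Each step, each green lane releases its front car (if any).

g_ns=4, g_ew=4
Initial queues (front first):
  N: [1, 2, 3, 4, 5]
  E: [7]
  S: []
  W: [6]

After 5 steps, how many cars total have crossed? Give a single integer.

Answer: 6

Derivation:
Step 1 [NS]: N:car1-GO,E:wait,S:empty,W:wait | queues: N=4 E=1 S=0 W=1
Step 2 [NS]: N:car2-GO,E:wait,S:empty,W:wait | queues: N=3 E=1 S=0 W=1
Step 3 [NS]: N:car3-GO,E:wait,S:empty,W:wait | queues: N=2 E=1 S=0 W=1
Step 4 [NS]: N:car4-GO,E:wait,S:empty,W:wait | queues: N=1 E=1 S=0 W=1
Step 5 [EW]: N:wait,E:car7-GO,S:wait,W:car6-GO | queues: N=1 E=0 S=0 W=0
Cars crossed by step 5: 6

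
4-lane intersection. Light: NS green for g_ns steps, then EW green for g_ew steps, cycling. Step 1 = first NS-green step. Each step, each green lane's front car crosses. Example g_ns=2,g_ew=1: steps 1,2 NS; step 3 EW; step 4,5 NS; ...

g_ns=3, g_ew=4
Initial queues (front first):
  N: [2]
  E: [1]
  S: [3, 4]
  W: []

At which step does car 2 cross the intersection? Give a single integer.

Step 1 [NS]: N:car2-GO,E:wait,S:car3-GO,W:wait | queues: N=0 E=1 S=1 W=0
Step 2 [NS]: N:empty,E:wait,S:car4-GO,W:wait | queues: N=0 E=1 S=0 W=0
Step 3 [NS]: N:empty,E:wait,S:empty,W:wait | queues: N=0 E=1 S=0 W=0
Step 4 [EW]: N:wait,E:car1-GO,S:wait,W:empty | queues: N=0 E=0 S=0 W=0
Car 2 crosses at step 1

1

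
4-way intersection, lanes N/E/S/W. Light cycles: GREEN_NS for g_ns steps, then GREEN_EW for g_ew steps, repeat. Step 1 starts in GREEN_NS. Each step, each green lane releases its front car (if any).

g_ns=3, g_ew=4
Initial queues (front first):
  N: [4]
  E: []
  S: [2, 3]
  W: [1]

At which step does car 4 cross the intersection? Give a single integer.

Step 1 [NS]: N:car4-GO,E:wait,S:car2-GO,W:wait | queues: N=0 E=0 S=1 W=1
Step 2 [NS]: N:empty,E:wait,S:car3-GO,W:wait | queues: N=0 E=0 S=0 W=1
Step 3 [NS]: N:empty,E:wait,S:empty,W:wait | queues: N=0 E=0 S=0 W=1
Step 4 [EW]: N:wait,E:empty,S:wait,W:car1-GO | queues: N=0 E=0 S=0 W=0
Car 4 crosses at step 1

1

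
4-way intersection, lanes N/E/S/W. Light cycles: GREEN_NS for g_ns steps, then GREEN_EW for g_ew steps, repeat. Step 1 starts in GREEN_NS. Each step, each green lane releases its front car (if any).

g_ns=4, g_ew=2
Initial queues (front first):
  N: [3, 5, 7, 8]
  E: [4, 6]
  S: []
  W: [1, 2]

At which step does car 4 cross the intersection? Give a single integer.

Step 1 [NS]: N:car3-GO,E:wait,S:empty,W:wait | queues: N=3 E=2 S=0 W=2
Step 2 [NS]: N:car5-GO,E:wait,S:empty,W:wait | queues: N=2 E=2 S=0 W=2
Step 3 [NS]: N:car7-GO,E:wait,S:empty,W:wait | queues: N=1 E=2 S=0 W=2
Step 4 [NS]: N:car8-GO,E:wait,S:empty,W:wait | queues: N=0 E=2 S=0 W=2
Step 5 [EW]: N:wait,E:car4-GO,S:wait,W:car1-GO | queues: N=0 E=1 S=0 W=1
Step 6 [EW]: N:wait,E:car6-GO,S:wait,W:car2-GO | queues: N=0 E=0 S=0 W=0
Car 4 crosses at step 5

5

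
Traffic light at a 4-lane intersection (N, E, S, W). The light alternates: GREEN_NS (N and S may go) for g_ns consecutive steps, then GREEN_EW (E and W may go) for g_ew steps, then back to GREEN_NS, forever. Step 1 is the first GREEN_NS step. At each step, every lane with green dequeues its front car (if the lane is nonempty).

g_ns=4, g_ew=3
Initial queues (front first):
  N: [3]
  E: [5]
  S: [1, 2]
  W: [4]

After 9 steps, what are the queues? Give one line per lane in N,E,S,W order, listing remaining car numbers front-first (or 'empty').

Step 1 [NS]: N:car3-GO,E:wait,S:car1-GO,W:wait | queues: N=0 E=1 S=1 W=1
Step 2 [NS]: N:empty,E:wait,S:car2-GO,W:wait | queues: N=0 E=1 S=0 W=1
Step 3 [NS]: N:empty,E:wait,S:empty,W:wait | queues: N=0 E=1 S=0 W=1
Step 4 [NS]: N:empty,E:wait,S:empty,W:wait | queues: N=0 E=1 S=0 W=1
Step 5 [EW]: N:wait,E:car5-GO,S:wait,W:car4-GO | queues: N=0 E=0 S=0 W=0

N: empty
E: empty
S: empty
W: empty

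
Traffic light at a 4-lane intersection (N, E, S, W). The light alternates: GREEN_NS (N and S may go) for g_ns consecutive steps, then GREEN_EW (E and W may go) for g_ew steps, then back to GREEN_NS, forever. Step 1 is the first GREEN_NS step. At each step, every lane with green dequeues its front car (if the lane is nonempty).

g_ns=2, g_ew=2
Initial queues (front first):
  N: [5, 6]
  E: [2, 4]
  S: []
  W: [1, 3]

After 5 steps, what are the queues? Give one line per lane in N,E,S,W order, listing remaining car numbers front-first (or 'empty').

Step 1 [NS]: N:car5-GO,E:wait,S:empty,W:wait | queues: N=1 E=2 S=0 W=2
Step 2 [NS]: N:car6-GO,E:wait,S:empty,W:wait | queues: N=0 E=2 S=0 W=2
Step 3 [EW]: N:wait,E:car2-GO,S:wait,W:car1-GO | queues: N=0 E=1 S=0 W=1
Step 4 [EW]: N:wait,E:car4-GO,S:wait,W:car3-GO | queues: N=0 E=0 S=0 W=0

N: empty
E: empty
S: empty
W: empty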